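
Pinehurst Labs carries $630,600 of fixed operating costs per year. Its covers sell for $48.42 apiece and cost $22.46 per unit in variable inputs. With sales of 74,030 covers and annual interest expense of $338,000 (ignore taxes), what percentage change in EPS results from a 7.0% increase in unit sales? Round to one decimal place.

At 74,030 units, contribution = 74,030 × $25.96 = $1,921,818.80.
EBIT = $1,921,818.80 − $630,600 = $1,291,218.80.
After interest of $338,000.00, pre-tax earnings = $953,218.80.
DCL = total CM / (EBIT − I) = $1,921,818.80 / $953,218.80 = 2.0161.
%ΔEPS = DCL × %ΔSales = 2.0161 × +7.0% = +14.1%.

+14.1%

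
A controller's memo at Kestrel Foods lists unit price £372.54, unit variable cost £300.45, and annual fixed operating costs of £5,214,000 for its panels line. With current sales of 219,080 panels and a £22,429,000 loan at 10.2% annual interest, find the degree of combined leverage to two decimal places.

1.90

At 219,080 units, contribution = 219,080 × £72.09 = £15,793,477.20.
Subtracting fixed costs: EBIT = £15,793,477.20 − £5,214,000 = £10,579,477.20. Interest = £2,287,758.00, so EBIT − I = £8,291,719.20.
Degree of total leverage = total CM / (EBIT − interest) = £15,793,477.20 / £8,291,719.20 = 1.9047.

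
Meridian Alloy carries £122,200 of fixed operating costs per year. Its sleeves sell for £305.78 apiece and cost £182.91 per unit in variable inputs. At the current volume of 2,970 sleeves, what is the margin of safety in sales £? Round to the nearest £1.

£604,054

Each unit contributes £305.78 − £182.91 = £122.87. Break-even units = £122,200 ÷ £122.87 = 994.55; break-even revenue = 994.55 × £305.78 = £304,112.61.
Current sales = 2,970 × £305.78 = £908,166.60.
Margin of safety = £908,166.60 − £304,112.61 = £604,054.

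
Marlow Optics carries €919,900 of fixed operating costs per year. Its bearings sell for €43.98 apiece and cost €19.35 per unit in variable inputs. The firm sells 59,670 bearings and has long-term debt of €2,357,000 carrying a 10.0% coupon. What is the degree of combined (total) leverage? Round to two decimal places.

Contribution at this volume is 59,670 × €24.63 = €1,469,672.10.
Subtracting fixed costs: EBIT = €1,469,672.10 − €919,900 = €549,772.10. Interest = €235,700.00, so EBIT − I = €314,072.10.
DCL = contribution ÷ (EBIT − I) = €1,469,672.10 ÷ €314,072.10 = 4.6794.

4.68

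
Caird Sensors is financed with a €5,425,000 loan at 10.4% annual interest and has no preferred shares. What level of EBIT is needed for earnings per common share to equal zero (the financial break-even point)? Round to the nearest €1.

Annual interest = 10.4% × €5,425,000 = €564,200.00.
With no preferred dividends, EPS = 0 when EBIT exactly covers interest, so the financial break-even EBIT is €564,200.00.

€564,200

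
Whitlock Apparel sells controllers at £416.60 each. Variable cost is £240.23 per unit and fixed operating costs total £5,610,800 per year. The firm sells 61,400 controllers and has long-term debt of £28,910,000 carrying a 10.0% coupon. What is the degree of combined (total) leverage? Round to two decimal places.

Contribution at this volume is 61,400 × £176.37 = £10,829,118.00.
Operating income = contribution − fixed costs = £10,829,118.00 − £5,610,800 = £5,218,318.00. Interest = £2,891,000.00, so EBIT − I = £2,327,318.00.
Degree of total leverage = total CM / (EBIT − interest) = £10,829,118.00 / £2,327,318.00 = 4.6530.

4.65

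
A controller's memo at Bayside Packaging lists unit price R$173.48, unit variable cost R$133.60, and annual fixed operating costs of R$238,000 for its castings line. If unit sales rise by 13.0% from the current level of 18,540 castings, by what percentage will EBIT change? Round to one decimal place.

Total contribution margin = 18,540 × R$39.88 = R$739,375.20.
Operating income = contribution − fixed costs = R$739,375.20 − R$238,000 = R$501,375.20.
So DOL = total CM / EBIT = R$739,375.20 / R$501,375.20 = 1.4747.
%ΔEBIT = DOL × %ΔSales = 1.4747 × +13.0% = +19.2%.

+19.2%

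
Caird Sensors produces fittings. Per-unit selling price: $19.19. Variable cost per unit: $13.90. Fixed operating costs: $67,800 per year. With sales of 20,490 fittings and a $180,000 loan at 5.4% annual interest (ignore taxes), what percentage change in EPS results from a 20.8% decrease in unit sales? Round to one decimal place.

-73.0%

Contribution at this volume is 20,490 × $5.29 = $108,392.10.
Operating income = contribution − fixed costs = $108,392.10 − $67,800 = $40,592.10.
After interest of $9,720.00, pre-tax earnings = $30,872.10.
Degree of combined leverage = contribution ÷ (EBIT − I) = $108,392.10 ÷ $30,872.10 = 3.5110.
%ΔEPS = DCL × %ΔSales = 3.5110 × -20.8% = -73.0%.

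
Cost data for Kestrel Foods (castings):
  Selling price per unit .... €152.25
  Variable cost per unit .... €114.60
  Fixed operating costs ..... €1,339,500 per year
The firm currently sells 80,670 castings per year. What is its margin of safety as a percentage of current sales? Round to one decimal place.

55.9%

Contribution margin per unit = €152.25 − €114.60 = €37.65. Break-even units = €1,339,500 ÷ €37.65 = 35,577.69; break-even revenue = 35,577.69 × €152.25 = €5,416,703.19.
Current sales = 80,670 × €152.25 = €12,282,007.50.
Margin of safety = (€12,282,007.50 − €5,416,703.19) ÷ €12,282,007.50 = 55.9%.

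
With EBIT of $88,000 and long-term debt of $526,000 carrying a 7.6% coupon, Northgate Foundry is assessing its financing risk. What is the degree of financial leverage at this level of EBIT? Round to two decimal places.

Interest = $39,976.00.
Degree of financial leverage = EBIT / (EBIT − interest) = $88,000 / $48,024.00 = 1.8324.

1.83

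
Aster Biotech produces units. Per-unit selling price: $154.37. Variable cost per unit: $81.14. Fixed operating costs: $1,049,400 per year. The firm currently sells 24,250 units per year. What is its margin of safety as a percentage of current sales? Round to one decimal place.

Contribution margin per unit = $154.37 − $81.14 = $73.23. Break-even units = $1,049,400 ÷ $73.23 = 14,330.19; break-even revenue = 14,330.19 × $154.37 = $2,212,151.82.
Actual sales revenue = 24,250 × $154.37 = $3,743,472.50.
Margin of safety = ($3,743,472.50 − $2,212,151.82) ÷ $3,743,472.50 = 40.9%.

40.9%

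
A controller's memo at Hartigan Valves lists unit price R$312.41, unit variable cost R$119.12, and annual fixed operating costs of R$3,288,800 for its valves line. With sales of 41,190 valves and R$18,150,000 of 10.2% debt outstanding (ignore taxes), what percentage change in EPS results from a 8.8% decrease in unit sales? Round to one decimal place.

-24.8%

Total contribution margin = 41,190 × R$193.29 = R$7,961,615.10.
Subtracting fixed costs: EBIT = R$7,961,615.10 − R$3,288,800 = R$4,672,815.10.
Interest = R$1,851,300.00, so EBIT − I = R$2,821,515.10.
Degree of combined leverage = contribution ÷ (EBIT − I) = R$7,961,615.10 ÷ R$2,821,515.10 = 2.8218.
%ΔEPS = DCL × %ΔSales = 2.8218 × -8.8% = -24.8%.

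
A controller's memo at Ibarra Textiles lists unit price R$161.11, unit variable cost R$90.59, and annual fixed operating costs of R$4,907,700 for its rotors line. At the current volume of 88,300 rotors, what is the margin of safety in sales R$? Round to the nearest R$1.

R$3,013,881

Unit CM = price − variable cost = R$161.11 − R$90.59 = R$70.52. Break-even units = R$4,907,700 ÷ R$70.52 = 69,593.02; break-even revenue = 69,593.02 × R$161.11 = R$11,212,131.98.
Actual sales revenue = 88,300 × R$161.11 = R$14,226,013.00.
Margin of safety = R$14,226,013.00 − R$11,212,131.98 = R$3,013,881.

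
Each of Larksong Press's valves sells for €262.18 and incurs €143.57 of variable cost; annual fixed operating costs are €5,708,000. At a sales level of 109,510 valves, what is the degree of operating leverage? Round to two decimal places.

1.78

Total contribution margin = 109,510 × €118.61 = €12,988,981.10.
Operating income = contribution − fixed costs = €12,988,981.10 − €5,708,000 = €7,280,981.10.
Degree of operating leverage = €12,988,981.10 / €7,280,981.10 = 1.7840.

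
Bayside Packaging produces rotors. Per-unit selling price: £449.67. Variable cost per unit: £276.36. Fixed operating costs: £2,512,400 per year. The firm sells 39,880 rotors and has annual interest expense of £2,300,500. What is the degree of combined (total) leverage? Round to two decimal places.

3.29

At 39,880 units, contribution = 39,880 × £173.31 = £6,911,602.80.
EBIT = £6,911,602.80 − £2,512,400 = £4,399,202.80. Interest = £2,300,500.00, so EBIT − I = £2,098,702.80.
DCL = contribution ÷ (EBIT − I) = £6,911,602.80 ÷ £2,098,702.80 = 3.2933.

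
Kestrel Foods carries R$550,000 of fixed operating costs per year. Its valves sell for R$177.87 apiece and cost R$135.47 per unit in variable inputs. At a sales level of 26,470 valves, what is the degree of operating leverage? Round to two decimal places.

Total contribution margin = 26,470 × R$42.40 = R$1,122,328.00.
EBIT = R$1,122,328.00 − R$550,000 = R$572,328.00.
DOL = contribution ÷ EBIT = R$1,122,328.00 ÷ R$572,328.00 = 1.9610.

1.96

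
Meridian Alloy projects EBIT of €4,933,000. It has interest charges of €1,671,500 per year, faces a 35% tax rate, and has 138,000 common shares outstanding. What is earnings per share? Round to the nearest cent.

€15.36

Pre-tax income = €4,933,000 − €1,671,500.00 = €3,261,500.00.
After tax at 35%: net income = €3,261,500.00 × 0.65 = €2,119,975.00.
Per share: €2,119,975.00 / 138,000 shares = €15.36.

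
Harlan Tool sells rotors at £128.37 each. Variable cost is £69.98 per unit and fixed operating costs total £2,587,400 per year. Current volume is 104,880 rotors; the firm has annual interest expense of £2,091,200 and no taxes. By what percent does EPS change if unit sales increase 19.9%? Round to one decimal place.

+84.3%

At 104,880 units, contribution = 104,880 × £58.39 = £6,123,943.20.
Subtracting fixed costs: EBIT = £6,123,943.20 − £2,587,400 = £3,536,543.20.
After interest of £2,091,200.00, pre-tax earnings = £1,445,343.20.
DCL = total CM / (EBIT − I) = £6,123,943.20 / £1,445,343.20 = 4.2370.
%ΔEPS = DCL × %ΔSales = 4.2370 × +19.9% = +84.3%.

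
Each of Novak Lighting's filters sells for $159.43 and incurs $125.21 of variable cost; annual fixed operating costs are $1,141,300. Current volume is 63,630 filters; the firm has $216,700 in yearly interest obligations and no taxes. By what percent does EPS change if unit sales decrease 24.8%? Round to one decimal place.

At 63,630 units, contribution = 63,630 × $34.22 = $2,177,418.60.
EBIT = $2,177,418.60 − $1,141,300 = $1,036,118.60.
Interest = $216,700.00, so EBIT − I = $819,418.60.
DCL = total CM / (EBIT − I) = $2,177,418.60 / $819,418.60 = 2.6573.
%ΔEPS = DCL × %ΔSales = 2.6573 × -24.8% = -65.9%.

-65.9%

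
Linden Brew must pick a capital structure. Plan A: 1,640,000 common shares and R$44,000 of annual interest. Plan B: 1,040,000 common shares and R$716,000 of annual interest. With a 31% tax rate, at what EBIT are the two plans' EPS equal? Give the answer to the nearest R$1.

R$1,880,800

Set EPS_A = EPS_B: (EBIT − R$44,000)(1 − 0.31) ÷ 1,640,000 = (EBIT − R$716,000)(1 − 0.31) ÷ 1,040,000.
Cancelling (1 − t) and cross-multiplying: 1,040,000·(EBIT − 44,000) = 1,640,000·(EBIT − 716,000).
EBIT × (1,640,000 − 1,040,000) = 716,000 × 1,640,000 − 44,000 × 1,040,000 = 1,128,480,000,000, so EBIT = 1,128,480,000,000 ÷ 600,000 = 1,880,800.00.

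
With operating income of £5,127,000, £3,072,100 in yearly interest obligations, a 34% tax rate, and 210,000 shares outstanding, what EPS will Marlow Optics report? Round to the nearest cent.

£6.46

Pre-tax income = £5,127,000 − £3,072,100.00 = £2,054,900.00.
After tax at 34%: net income = £2,054,900.00 × 0.66 = £1,356,234.00.
Per share: £1,356,234.00 / 210,000 shares = £6.46.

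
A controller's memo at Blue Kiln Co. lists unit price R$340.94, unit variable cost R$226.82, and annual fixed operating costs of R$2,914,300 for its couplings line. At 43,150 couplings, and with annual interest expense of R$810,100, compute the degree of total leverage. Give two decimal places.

4.10

Total contribution margin = 43,150 × R$114.12 = R$4,924,278.00.
EBIT = R$4,924,278.00 − R$2,914,300 = R$2,009,978.00. Interest = R$810,100.00.
DOL = R$4,924,278.00 ÷ R$2,009,978.00 = 2.4499; DFL = R$2,009,978.00 ÷ R$1,199,878.00 = 1.6752.
Combined leverage = 2.4499 × 1.6752 = 4.1041.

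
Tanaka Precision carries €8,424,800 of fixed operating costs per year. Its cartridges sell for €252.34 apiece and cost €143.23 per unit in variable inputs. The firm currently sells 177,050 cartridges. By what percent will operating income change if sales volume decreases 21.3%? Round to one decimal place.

-37.8%

Total contribution margin = 177,050 × €109.11 = €19,317,925.50.
Subtracting fixed costs: EBIT = €19,317,925.50 − €8,424,800 = €10,893,125.50.
DOL = contribution ÷ EBIT = €19,317,925.50 ÷ €10,893,125.50 = 1.7734.
So EBIT moves 1.7734 × (-21.3%) = -37.8%.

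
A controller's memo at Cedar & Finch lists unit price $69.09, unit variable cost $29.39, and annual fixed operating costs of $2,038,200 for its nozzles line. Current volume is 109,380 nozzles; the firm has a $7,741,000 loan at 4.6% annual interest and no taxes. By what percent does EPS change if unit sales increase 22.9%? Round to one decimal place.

At 109,380 units, contribution = 109,380 × $39.70 = $4,342,386.00.
EBIT = $4,342,386.00 − $2,038,200 = $2,304,186.00.
After interest of $356,086.00, pre-tax earnings = $1,948,100.00.
Degree of combined leverage = contribution ÷ (EBIT − I) = $4,342,386.00 ÷ $1,948,100.00 = 2.2290.
EPS therefore changes by 2.2290 × (+22.9%) = +51.0%.

+51.0%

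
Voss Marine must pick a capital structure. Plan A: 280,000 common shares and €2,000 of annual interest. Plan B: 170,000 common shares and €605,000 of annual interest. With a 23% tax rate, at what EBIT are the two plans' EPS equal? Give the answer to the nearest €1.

€1,536,909

Set EPS_A = EPS_B: (EBIT − €2,000)(1 − 0.23) ÷ 280,000 = (EBIT − €605,000)(1 − 0.23) ÷ 170,000.
The (1 − t) factor cancels: (EBIT − 2,000) × 170,000 = (EBIT − 605,000) × 280,000.
Solving, EBIT = (605,000·280,000 − 2,000·170,000) / (280,000 − 170,000) = 169,060,000,000 / 110,000 = 1,536,909.09.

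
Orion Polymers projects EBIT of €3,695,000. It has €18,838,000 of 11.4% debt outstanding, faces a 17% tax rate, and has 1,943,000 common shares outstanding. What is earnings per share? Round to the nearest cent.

Interest = €2,147,532.00, so EBT = €3,695,000 − €2,147,532.00 = €1,547,468.00.
After tax at 17%: net income = €1,547,468.00 × 0.83 = €1,284,398.44.
Per share: €1,284,398.44 / 1,943,000 shares = €0.66.

€0.66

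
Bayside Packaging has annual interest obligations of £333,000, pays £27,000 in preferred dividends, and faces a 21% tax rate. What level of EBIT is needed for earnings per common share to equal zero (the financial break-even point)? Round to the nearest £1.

£367,177

Grossing the preferred dividend up to pre-tax terms: £27,000 / (1 − 0.21) = £34,177.22.
Financial break-even EBIT = interest + D_p ÷ (1 − t) = £333,000 + £34,177.22 = £367,177.22.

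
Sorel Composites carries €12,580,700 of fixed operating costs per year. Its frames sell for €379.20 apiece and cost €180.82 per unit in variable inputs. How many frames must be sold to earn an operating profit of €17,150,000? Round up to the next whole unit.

Each unit contributes €379.20 − €180.82 = €198.38.
Units = (FC + target) / CM = (€12,580,700 + €17,150,000) / €198.38 = 149,867.43, so 149,868 frames.

149,868 frames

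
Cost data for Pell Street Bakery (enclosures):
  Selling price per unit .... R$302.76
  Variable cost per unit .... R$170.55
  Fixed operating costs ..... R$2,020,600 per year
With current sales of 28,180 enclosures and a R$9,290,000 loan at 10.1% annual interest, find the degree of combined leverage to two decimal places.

4.86

At 28,180 units, contribution = 28,180 × R$132.21 = R$3,725,677.80.
EBIT = R$3,725,677.80 − R$2,020,600 = R$1,705,077.80. Interest = R$938,290.00, so EBIT − I = R$766,787.80.
Degree of total leverage = total CM / (EBIT − interest) = R$3,725,677.80 / R$766,787.80 = 4.8588.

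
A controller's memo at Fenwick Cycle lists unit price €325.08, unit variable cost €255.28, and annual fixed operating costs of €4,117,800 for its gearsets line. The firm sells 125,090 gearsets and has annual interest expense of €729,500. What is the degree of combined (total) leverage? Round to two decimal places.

Contribution at this volume is 125,090 × €69.80 = €8,731,282.00.
Subtracting fixed costs: EBIT = €8,731,282.00 − €4,117,800 = €4,613,482.00. Interest = €729,500.00, so EBIT − I = €3,883,982.00.
DCL = contribution ÷ (EBIT − I) = €8,731,282.00 ÷ €3,883,982.00 = 2.2480.

2.25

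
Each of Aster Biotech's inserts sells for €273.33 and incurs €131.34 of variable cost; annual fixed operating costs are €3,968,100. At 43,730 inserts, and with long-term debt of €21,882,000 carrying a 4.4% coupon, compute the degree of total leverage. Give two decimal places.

Contribution at this volume is 43,730 × €141.99 = €6,209,222.70.
Subtracting fixed costs: EBIT = €6,209,222.70 − €3,968,100 = €2,241,122.70. Interest = €962,808.00, so EBIT − I = €1,278,314.70.
DCL = contribution ÷ (EBIT − I) = €6,209,222.70 ÷ €1,278,314.70 = 4.8574.

4.86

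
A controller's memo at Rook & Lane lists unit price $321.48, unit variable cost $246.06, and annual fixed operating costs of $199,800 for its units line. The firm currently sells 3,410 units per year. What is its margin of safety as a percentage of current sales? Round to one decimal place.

Unit CM = price − variable cost = $321.48 − $246.06 = $75.42. Break-even units = $199,800 ÷ $75.42 = 2,649.16; break-even revenue = 2,649.16 × $321.48 = $851,653.46.
Actual sales revenue = 3,410 × $321.48 = $1,096,246.80.
Margin of safety = ($1,096,246.80 − $851,653.46) ÷ $1,096,246.80 = 22.3%.

22.3%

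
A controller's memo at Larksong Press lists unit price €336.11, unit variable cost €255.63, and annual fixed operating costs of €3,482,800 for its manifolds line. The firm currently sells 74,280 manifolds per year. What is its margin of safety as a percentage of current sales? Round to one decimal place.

Unit CM = price − variable cost = €336.11 − €255.63 = €80.48. Break-even units = €3,482,800 ÷ €80.48 = 43,275.35; break-even revenue = 43,275.35 × €336.11 = €14,545,277.19.
Current sales = 74,280 × €336.11 = €24,966,250.80.
Margin of safety = (€24,966,250.80 − €14,545,277.19) ÷ €24,966,250.80 = 41.7%.

41.7%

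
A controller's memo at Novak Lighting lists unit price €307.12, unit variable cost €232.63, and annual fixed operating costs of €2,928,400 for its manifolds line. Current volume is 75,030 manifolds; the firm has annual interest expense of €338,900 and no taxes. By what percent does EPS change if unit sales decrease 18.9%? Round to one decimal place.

-45.5%

Contribution at this volume is 75,030 × €74.49 = €5,588,984.70.
EBIT = €5,588,984.70 − €2,928,400 = €2,660,584.70.
Interest = €338,900.00, so EBIT − I = €2,321,684.70.
DCL = total CM / (EBIT − I) = €5,588,984.70 / €2,321,684.70 = 2.4073.
EPS therefore changes by 2.4073 × (-18.9%) = -45.5%.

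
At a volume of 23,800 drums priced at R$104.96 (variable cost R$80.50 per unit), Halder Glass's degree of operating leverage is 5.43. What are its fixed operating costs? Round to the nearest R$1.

R$474,938

Total contribution margin = 23,800 × R$24.46 = R$582,148.00.
DOL = contribution / EBIT, so EBIT = R$582,148.00 / 5.43 = R$107,209.58.
And FC = contribution − EBIT = R$582,148.00 − R$107,209.58 = R$474,938.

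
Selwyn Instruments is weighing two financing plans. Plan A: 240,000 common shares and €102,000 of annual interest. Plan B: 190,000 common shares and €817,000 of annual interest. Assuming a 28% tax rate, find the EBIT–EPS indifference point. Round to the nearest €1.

At indifference, (EBIT − 102,000)(1 − t)/240,000 = (EBIT − 817,000)(1 − t)/190,000.
Cancelling (1 − t) and cross-multiplying: 190,000·(EBIT − 102,000) = 240,000·(EBIT − 817,000).
Solving, EBIT = (817,000·240,000 − 102,000·190,000) / (240,000 − 190,000) = 176,700,000,000 / 50,000 = 3,534,000.00.

€3,534,000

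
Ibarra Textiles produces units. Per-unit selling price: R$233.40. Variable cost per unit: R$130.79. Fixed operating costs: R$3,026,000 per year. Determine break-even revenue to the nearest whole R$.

Contribution margin per unit = R$233.40 − R$130.79 = R$102.61, a CM ratio of R$102.61 ÷ R$233.40 = 0.4396.
Break-even sales = FC ÷ CM ratio = R$3,026,000 × R$233.40 / R$102.61 = R$6,883,037.

R$6,883,037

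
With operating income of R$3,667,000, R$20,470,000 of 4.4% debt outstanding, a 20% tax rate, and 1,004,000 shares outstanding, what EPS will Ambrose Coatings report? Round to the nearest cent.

R$2.20

Interest = R$900,680.00, so EBT = R$3,667,000 − R$900,680.00 = R$2,766,320.00.
Net income = R$2,766,320.00 × (1 − 0.20) = R$2,213,056.00.
EPS = R$2,213,056.00 ÷ 1,004,000 = R$2.20.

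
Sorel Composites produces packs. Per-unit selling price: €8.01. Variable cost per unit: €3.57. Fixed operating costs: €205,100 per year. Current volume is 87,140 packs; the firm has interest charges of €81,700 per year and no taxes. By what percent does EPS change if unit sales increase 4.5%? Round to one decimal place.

+17.4%

At 87,140 units, contribution = 87,140 × €4.44 = €386,901.60.
Operating income = contribution − fixed costs = €386,901.60 − €205,100 = €181,801.60.
After interest of €81,700.00, pre-tax earnings = €100,101.60.
Degree of combined leverage = contribution ÷ (EBIT − I) = €386,901.60 ÷ €100,101.60 = 3.8651.
EPS therefore changes by 3.8651 × (+4.5%) = +17.4%.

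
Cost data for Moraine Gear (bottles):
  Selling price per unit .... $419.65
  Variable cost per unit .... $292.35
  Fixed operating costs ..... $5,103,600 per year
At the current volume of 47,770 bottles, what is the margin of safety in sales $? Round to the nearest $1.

$3,222,441

Unit CM = price − variable cost = $419.65 − $292.35 = $127.30. Break-even units = $5,103,600 ÷ $127.30 = 40,091.12; break-even revenue = 40,091.12 × $419.65 = $16,824,239.91.
Actual sales revenue = 47,770 × $419.65 = $20,046,680.50.
Margin of safety = $20,046,680.50 − $16,824,239.91 = $3,222,441.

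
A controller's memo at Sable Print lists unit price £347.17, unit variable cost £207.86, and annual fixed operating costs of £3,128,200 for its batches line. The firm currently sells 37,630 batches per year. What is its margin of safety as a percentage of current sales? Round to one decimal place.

40.3%

Unit CM = price − variable cost = £347.17 − £207.86 = £139.31. Break-even units = £3,128,200 ÷ £139.31 = 22,454.96; break-even revenue = 22,454.96 × £347.17 = £7,795,687.27.
Current sales = 37,630 × £347.17 = £13,064,007.10.
Margin of safety = (£13,064,007.10 − £7,795,687.27) ÷ £13,064,007.10 = 40.3%.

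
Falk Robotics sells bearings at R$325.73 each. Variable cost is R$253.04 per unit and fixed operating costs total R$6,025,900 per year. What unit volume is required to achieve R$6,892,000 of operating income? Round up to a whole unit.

Unit CM = price − variable cost = R$325.73 − R$253.04 = R$72.69.
Units = (FC + target) / CM = (R$6,025,900 + R$6,892,000) / R$72.69 = 177,712.20, so 177,713 bearings.

177,713 bearings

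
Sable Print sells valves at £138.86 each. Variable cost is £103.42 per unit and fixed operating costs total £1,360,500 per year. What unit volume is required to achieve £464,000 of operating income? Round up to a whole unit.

Unit CM = price − variable cost = £138.86 − £103.42 = £35.44.
Units = (FC + target) / CM = (£1,360,500 + £464,000) / £35.44 = 51,481.38, so 51,482 valves.

51,482 valves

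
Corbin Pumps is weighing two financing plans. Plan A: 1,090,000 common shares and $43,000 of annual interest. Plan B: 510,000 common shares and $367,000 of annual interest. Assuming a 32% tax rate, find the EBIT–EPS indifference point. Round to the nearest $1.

$651,897

At indifference, (EBIT − 43,000)(1 − t)/1,090,000 = (EBIT − 367,000)(1 − t)/510,000.
Cancelling (1 − t) and cross-multiplying: 510,000·(EBIT − 43,000) = 1,090,000·(EBIT − 367,000).
EBIT × (1,090,000 − 510,000) = 367,000 × 1,090,000 − 43,000 × 510,000 = 378,100,000,000, so EBIT = 378,100,000,000 ÷ 580,000 = 651,896.55.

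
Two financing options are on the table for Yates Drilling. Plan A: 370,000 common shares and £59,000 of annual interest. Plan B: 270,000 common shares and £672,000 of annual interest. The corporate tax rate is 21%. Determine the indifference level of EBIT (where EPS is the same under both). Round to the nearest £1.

Set EPS_A = EPS_B: (EBIT − £59,000)(1 − 0.21) ÷ 370,000 = (EBIT − £672,000)(1 − 0.21) ÷ 270,000.
Cancelling (1 − t) and cross-multiplying: 270,000·(EBIT − 59,000) = 370,000·(EBIT − 672,000).
EBIT × (370,000 − 270,000) = 672,000 × 370,000 − 59,000 × 270,000 = 232,710,000,000, so EBIT = 232,710,000,000 ÷ 100,000 = 2,327,100.00.

£2,327,100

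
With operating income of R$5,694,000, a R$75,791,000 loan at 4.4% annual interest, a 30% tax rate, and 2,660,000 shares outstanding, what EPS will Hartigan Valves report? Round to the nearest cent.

Interest = R$3,334,804.00, so EBT = R$5,694,000 − R$3,334,804.00 = R$2,359,196.00.
Net income = R$2,359,196.00 × (1 − 0.30) = R$1,651,437.20.
Per share: R$1,651,437.20 / 2,660,000 shares = R$0.62.

R$0.62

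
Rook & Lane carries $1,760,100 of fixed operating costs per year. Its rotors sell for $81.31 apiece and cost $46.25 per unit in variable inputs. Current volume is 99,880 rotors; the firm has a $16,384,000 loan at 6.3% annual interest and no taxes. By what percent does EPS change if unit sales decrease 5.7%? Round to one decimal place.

Total contribution margin = 99,880 × $35.06 = $3,501,792.80.
Subtracting fixed costs: EBIT = $3,501,792.80 − $1,760,100 = $1,741,692.80.
Interest = $1,032,192.00, so EBIT − I = $709,500.80.
Degree of combined leverage = contribution ÷ (EBIT − I) = $3,501,792.80 ÷ $709,500.80 = 4.9356.
EPS therefore changes by 4.9356 × (-5.7%) = -28.1%.

-28.1%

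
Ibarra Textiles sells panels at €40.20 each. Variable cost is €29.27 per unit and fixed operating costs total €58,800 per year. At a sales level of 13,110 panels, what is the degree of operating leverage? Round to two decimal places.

1.70

Contribution at this volume is 13,110 × €10.93 = €143,292.30.
Operating income = contribution − fixed costs = €143,292.30 − €58,800 = €84,492.30.
DOL = contribution ÷ EBIT = €143,292.30 ÷ €84,492.30 = 1.6959.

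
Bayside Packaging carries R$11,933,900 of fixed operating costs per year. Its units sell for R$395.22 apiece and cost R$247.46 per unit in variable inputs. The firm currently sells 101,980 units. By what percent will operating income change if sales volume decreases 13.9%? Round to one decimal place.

At 101,980 units, contribution = 101,980 × R$147.76 = R$15,068,564.80.
Subtracting fixed costs: EBIT = R$15,068,564.80 − R$11,933,900 = R$3,134,664.80.
DOL = contribution ÷ EBIT = R$15,068,564.80 ÷ R$3,134,664.80 = 4.8071.
%ΔEBIT = DOL × %ΔSales = 4.8071 × -13.9% = -66.8%.

-66.8%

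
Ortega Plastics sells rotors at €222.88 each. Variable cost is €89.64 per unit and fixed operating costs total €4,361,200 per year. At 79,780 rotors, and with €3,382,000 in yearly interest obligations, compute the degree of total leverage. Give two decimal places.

Total contribution margin = 79,780 × €133.24 = €10,629,887.20.
Subtracting fixed costs: EBIT = €10,629,887.20 − €4,361,200 = €6,268,687.20. Interest = €3,382,000.00.
DOL = €10,629,887.20 ÷ €6,268,687.20 = 1.6957; DFL = €6,268,687.20 ÷ €2,886,687.20 = 2.1716.
Combined leverage = 1.6957 × 2.1716 = 3.6824.

3.68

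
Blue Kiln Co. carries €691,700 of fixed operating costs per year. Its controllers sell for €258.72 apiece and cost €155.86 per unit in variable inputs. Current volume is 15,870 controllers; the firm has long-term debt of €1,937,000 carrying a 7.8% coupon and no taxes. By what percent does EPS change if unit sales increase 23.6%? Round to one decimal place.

+48.8%

At 15,870 units, contribution = 15,870 × €102.86 = €1,632,388.20.
Operating income = contribution − fixed costs = €1,632,388.20 − €691,700 = €940,688.20.
Interest = €151,086.00, so EBIT − I = €789,602.20.
Degree of combined leverage = contribution ÷ (EBIT − I) = €1,632,388.20 ÷ €789,602.20 = 2.0674.
EPS therefore changes by 2.0674 × (+23.6%) = +48.8%.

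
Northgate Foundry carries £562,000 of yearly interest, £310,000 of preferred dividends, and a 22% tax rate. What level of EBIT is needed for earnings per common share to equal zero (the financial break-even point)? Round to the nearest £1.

£959,436

Grossing the preferred dividend up to pre-tax terms: £310,000 / (1 − 0.22) = £397,435.90.
Financial break-even EBIT = interest + D_p ÷ (1 − t) = £562,000 + £397,435.90 = £959,435.90.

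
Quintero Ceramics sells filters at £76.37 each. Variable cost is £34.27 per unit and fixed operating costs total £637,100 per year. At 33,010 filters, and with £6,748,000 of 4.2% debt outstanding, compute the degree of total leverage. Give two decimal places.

Contribution at this volume is 33,010 × £42.10 = £1,389,721.00.
Subtracting fixed costs: EBIT = £1,389,721.00 − £637,100 = £752,621.00. Interest = £283,416.00, so EBIT − I = £469,205.00.
Degree of total leverage = total CM / (EBIT − interest) = £1,389,721.00 / £469,205.00 = 2.9619.

2.96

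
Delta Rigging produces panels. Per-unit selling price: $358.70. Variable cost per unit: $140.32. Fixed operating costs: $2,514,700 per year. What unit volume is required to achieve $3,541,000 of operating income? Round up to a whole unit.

Contribution margin per unit = $358.70 − $140.32 = $218.38.
Need Q such that Q × $218.38 − $2,514,700 = $3,541,000, i.e. Q = $6,055,700 / $218.38 = 27,730.10 → 27,731.

27,731 panels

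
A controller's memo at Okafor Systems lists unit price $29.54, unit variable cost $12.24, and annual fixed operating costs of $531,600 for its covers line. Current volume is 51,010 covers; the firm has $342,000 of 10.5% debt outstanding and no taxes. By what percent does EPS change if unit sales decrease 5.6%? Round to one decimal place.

-15.7%

Contribution at this volume is 51,010 × $17.30 = $882,473.00.
Subtracting fixed costs: EBIT = $882,473.00 − $531,600 = $350,873.00.
After interest of $35,910.00, pre-tax earnings = $314,963.00.
DCL = total CM / (EBIT − I) = $882,473.00 / $314,963.00 = 2.8018.
EPS therefore changes by 2.8018 × (-5.6%) = -15.7%.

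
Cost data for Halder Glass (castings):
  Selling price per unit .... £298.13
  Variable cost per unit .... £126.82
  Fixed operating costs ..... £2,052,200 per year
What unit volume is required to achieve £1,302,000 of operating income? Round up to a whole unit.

Unit CM = price − variable cost = £298.13 − £126.82 = £171.31.
Need Q such that Q × £171.31 − £2,052,200 = £1,302,000, i.e. Q = £3,354,200 / £171.31 = 19,579.71 → 19,580.

19,580 castings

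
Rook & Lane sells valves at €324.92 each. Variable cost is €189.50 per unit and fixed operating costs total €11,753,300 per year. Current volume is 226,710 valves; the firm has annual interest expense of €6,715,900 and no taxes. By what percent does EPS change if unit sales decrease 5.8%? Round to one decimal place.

Total contribution margin = 226,710 × €135.42 = €30,701,068.20.
EBIT = €30,701,068.20 − €11,753,300 = €18,947,768.20.
Interest = €6,715,900.00, so EBIT − I = €12,231,868.20.
Degree of combined leverage = contribution ÷ (EBIT − I) = €30,701,068.20 ÷ €12,231,868.20 = 2.5099.
%ΔEPS = DCL × %ΔSales = 2.5099 × -5.8% = -14.6%.

-14.6%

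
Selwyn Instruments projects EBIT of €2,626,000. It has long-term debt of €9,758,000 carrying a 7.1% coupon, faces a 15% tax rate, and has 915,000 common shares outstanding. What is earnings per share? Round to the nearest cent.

€1.80

Interest = €692,818.00, so EBT = €2,626,000 − €692,818.00 = €1,933,182.00.
After tax at 15%: net income = €1,933,182.00 × 0.85 = €1,643,204.70.
Per share: €1,643,204.70 / 915,000 shares = €1.80.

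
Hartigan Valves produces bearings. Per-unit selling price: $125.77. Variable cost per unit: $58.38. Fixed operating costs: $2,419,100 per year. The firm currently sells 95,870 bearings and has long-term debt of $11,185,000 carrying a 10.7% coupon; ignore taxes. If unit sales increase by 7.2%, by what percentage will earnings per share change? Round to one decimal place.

At 95,870 units, contribution = 95,870 × $67.39 = $6,460,679.30.
Subtracting fixed costs: EBIT = $6,460,679.30 − $2,419,100 = $4,041,579.30.
Interest = $1,196,795.00, so EBIT − I = $2,844,784.30.
DCL = total CM / (EBIT − I) = $6,460,679.30 / $2,844,784.30 = 2.2711.
EPS therefore changes by 2.2711 × (+7.2%) = +16.4%.

+16.4%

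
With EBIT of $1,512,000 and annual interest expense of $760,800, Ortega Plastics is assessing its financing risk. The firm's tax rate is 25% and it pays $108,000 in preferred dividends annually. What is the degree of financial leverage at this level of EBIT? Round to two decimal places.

Interest = $760,800.00.
Preferred dividends grossed up pre-tax: $108,000 / (1 − 0.25) = $144,000.00.
DFL = EBIT ÷ [EBIT − I − D_p/(1−t)] = $1,512,000 ÷ [$1,512,000 − $760,800.00 − $144,000.00] = $1,512,000 ÷ $607,200.00 = 2.4901.

2.49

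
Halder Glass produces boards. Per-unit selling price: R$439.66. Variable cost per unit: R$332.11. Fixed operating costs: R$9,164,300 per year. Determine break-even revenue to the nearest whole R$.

Contribution margin per unit = R$439.66 − R$332.11 = R$107.55, a CM ratio of R$107.55 ÷ R$439.66 = 0.2446.
Break-even sales = FC ÷ CM ratio = R$9,164,300 × R$439.66 / R$107.55 = R$37,463,283.

R$37,463,283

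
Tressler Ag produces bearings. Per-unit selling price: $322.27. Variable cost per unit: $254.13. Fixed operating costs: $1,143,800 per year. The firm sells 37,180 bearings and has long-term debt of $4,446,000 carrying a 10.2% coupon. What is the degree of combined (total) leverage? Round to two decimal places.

Total contribution margin = 37,180 × $68.14 = $2,533,445.20.
EBIT = $2,533,445.20 − $1,143,800 = $1,389,645.20. Interest = $453,492.00.
DOL = $2,533,445.20 ÷ $1,389,645.20 = 1.8231; DFL = $1,389,645.20 ÷ $936,153.20 = 1.4844.
DCL = DOL × DFL = 1.8231 × 1.4844 = 2.7062.

2.71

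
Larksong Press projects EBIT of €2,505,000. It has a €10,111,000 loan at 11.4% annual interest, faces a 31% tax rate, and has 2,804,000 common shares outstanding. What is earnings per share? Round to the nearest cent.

Pre-tax income = €2,505,000 − €1,152,654.00 = €1,352,346.00.
Net income = €1,352,346.00 × (1 − 0.31) = €933,118.74.
EPS = €933,118.74 ÷ 2,804,000 = €0.33.

€0.33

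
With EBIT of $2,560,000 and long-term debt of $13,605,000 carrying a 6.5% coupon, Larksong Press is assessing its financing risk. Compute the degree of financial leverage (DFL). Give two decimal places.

1.53

Interest = $884,325.00.
DFL = EBIT ÷ (EBIT − I) = $2,560,000 ÷ ($2,560,000 − $884,325.00) = $2,560,000 ÷ $1,675,675.00 = 1.5277.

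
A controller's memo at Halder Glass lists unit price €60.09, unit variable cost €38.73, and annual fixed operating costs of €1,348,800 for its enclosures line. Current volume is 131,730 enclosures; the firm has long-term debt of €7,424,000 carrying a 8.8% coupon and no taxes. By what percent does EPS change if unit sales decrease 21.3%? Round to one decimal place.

Total contribution margin = 131,730 × €21.36 = €2,813,752.80.
Operating income = contribution − fixed costs = €2,813,752.80 − €1,348,800 = €1,464,952.80.
Interest = €653,312.00, so EBIT − I = €811,640.80.
Degree of combined leverage = contribution ÷ (EBIT − I) = €2,813,752.80 ÷ €811,640.80 = 3.4667.
EPS therefore changes by 3.4667 × (-21.3%) = -73.8%.

-73.8%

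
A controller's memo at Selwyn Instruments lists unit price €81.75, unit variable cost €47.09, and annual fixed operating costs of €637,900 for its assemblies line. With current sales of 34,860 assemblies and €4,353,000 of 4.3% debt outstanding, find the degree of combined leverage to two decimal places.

3.15

At 34,860 units, contribution = 34,860 × €34.66 = €1,208,247.60.
Operating income = contribution − fixed costs = €1,208,247.60 − €637,900 = €570,347.60. Interest = €187,179.00.
DOL = €1,208,247.60 ÷ €570,347.60 = 2.1184; DFL = €570,347.60 ÷ €383,168.60 = 1.4885.
DCL = DOL × DFL = 2.1184 × 1.4885 = 3.1532.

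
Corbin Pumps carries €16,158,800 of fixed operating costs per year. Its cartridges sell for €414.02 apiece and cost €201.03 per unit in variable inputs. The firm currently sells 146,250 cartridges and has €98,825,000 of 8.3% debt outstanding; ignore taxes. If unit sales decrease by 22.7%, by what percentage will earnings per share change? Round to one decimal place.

Contribution at this volume is 146,250 × €212.99 = €31,149,787.50.
Subtracting fixed costs: EBIT = €31,149,787.50 − €16,158,800 = €14,990,987.50.
Interest = €8,202,475.00, so EBIT − I = €6,788,512.50.
DCL = total CM / (EBIT − I) = €31,149,787.50 / €6,788,512.50 = 4.5886.
%ΔEPS = DCL × %ΔSales = 4.5886 × -22.7% = -104.2%.

-104.2%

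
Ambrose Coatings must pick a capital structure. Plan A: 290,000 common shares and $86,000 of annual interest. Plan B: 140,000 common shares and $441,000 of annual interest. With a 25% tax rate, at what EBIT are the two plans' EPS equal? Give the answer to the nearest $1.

Set EPS_A = EPS_B: (EBIT − $86,000)(1 − 0.25) ÷ 290,000 = (EBIT − $441,000)(1 − 0.25) ÷ 140,000.
Cancelling (1 − t) and cross-multiplying: 140,000·(EBIT − 86,000) = 290,000·(EBIT − 441,000).
Solving, EBIT = (441,000·290,000 − 86,000·140,000) / (290,000 − 140,000) = 115,850,000,000 / 150,000 = 772,333.33.

$772,333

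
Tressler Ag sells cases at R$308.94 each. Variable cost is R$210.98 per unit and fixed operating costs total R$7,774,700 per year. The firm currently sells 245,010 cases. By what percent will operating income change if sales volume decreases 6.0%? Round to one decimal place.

-8.9%

Total contribution margin = 245,010 × R$97.96 = R$24,001,179.60.
Operating income = contribution − fixed costs = R$24,001,179.60 − R$7,774,700 = R$16,226,479.60.
DOL = contribution ÷ EBIT = R$24,001,179.60 ÷ R$16,226,479.60 = 1.4791.
%ΔEBIT = DOL × %ΔSales = 1.4791 × -6.0% = -8.9%.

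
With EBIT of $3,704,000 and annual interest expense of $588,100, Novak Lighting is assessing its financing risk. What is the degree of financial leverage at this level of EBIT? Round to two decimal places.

Interest = $588,100.00.
DFL = EBIT ÷ (EBIT − I) = $3,704,000 ÷ ($3,704,000 − $588,100.00) = $3,704,000 ÷ $3,115,900.00 = 1.1887.

1.19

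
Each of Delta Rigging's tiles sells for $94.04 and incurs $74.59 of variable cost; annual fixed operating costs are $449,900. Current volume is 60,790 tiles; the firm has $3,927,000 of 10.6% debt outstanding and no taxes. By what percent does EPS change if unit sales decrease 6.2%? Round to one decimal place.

-23.2%

Contribution at this volume is 60,790 × $19.45 = $1,182,365.50.
Subtracting fixed costs: EBIT = $1,182,365.50 − $449,900 = $732,465.50.
Interest = $416,262.00, so EBIT − I = $316,203.50.
DCL = total CM / (EBIT − I) = $1,182,365.50 / $316,203.50 = 3.7393.
%ΔEPS = DCL × %ΔSales = 3.7393 × -6.2% = -23.2%.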